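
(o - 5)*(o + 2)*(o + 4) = o^3 + o^2 - 22*o - 40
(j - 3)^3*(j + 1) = j^4 - 8*j^3 + 18*j^2 - 27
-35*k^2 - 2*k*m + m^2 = (-7*k + m)*(5*k + m)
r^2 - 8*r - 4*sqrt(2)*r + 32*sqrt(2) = (r - 8)*(r - 4*sqrt(2))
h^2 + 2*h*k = h*(h + 2*k)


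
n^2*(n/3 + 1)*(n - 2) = n^4/3 + n^3/3 - 2*n^2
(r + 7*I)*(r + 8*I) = r^2 + 15*I*r - 56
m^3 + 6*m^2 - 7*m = m*(m - 1)*(m + 7)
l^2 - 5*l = l*(l - 5)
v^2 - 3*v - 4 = (v - 4)*(v + 1)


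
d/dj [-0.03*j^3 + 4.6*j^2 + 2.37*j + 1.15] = -0.09*j^2 + 9.2*j + 2.37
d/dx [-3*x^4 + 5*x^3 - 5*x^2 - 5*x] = -12*x^3 + 15*x^2 - 10*x - 5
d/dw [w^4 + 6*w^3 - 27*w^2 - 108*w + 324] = 4*w^3 + 18*w^2 - 54*w - 108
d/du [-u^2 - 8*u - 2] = -2*u - 8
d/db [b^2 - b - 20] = 2*b - 1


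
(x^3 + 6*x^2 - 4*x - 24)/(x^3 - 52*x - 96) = (x - 2)/(x - 8)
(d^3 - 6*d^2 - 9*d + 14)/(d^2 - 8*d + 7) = d + 2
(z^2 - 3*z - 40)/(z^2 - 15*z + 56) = (z + 5)/(z - 7)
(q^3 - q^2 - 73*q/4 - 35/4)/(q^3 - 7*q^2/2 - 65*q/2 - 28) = (2*q^2 - 9*q - 5)/(2*(q^2 - 7*q - 8))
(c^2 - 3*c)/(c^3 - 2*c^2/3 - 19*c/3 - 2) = 3*c/(3*c^2 + 7*c + 2)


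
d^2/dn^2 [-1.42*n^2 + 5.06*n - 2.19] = -2.84000000000000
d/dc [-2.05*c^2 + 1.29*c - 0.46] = 1.29 - 4.1*c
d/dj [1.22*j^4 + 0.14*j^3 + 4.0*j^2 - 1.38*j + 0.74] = 4.88*j^3 + 0.42*j^2 + 8.0*j - 1.38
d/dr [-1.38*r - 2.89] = -1.38000000000000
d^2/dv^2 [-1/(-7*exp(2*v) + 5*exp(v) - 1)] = ((5 - 28*exp(v))*(7*exp(2*v) - 5*exp(v) + 1) + 2*(14*exp(v) - 5)^2*exp(v))*exp(v)/(7*exp(2*v) - 5*exp(v) + 1)^3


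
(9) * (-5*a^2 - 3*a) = -45*a^2 - 27*a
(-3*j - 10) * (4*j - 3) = -12*j^2 - 31*j + 30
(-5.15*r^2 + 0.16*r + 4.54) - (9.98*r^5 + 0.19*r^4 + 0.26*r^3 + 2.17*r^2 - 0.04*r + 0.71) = -9.98*r^5 - 0.19*r^4 - 0.26*r^3 - 7.32*r^2 + 0.2*r + 3.83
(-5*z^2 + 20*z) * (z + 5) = -5*z^3 - 5*z^2 + 100*z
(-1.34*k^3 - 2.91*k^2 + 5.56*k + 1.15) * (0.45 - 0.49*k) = 0.6566*k^4 + 0.8229*k^3 - 4.0339*k^2 + 1.9385*k + 0.5175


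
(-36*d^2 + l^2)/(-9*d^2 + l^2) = (36*d^2 - l^2)/(9*d^2 - l^2)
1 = 1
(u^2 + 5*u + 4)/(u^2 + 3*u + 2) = (u + 4)/(u + 2)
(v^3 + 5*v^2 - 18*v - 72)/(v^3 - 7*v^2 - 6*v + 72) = (v + 6)/(v - 6)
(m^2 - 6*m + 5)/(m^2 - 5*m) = (m - 1)/m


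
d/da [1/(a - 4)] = -1/(a - 4)^2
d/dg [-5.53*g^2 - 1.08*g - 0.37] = -11.06*g - 1.08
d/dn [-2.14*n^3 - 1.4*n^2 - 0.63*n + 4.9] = -6.42*n^2 - 2.8*n - 0.63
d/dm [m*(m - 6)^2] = 3*(m - 6)*(m - 2)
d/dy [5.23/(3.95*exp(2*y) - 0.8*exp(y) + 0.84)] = (4.184 - 41.317*exp(y))*exp(y)/(3.95*exp(2*y) - 0.8*exp(y) + 0.84)^2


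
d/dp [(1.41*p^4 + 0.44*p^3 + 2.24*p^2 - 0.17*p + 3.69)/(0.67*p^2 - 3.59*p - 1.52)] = (1.8894*p^5 - 14.8909*p^4 - 11.732*p^3 - 9.9341*p^2 - 11.7542*p + 13.5055)/(0.4489*p^4 - 4.8106*p^3 + 10.8513*p^2 + 10.9136*p + 2.3104)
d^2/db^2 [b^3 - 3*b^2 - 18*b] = 6*b - 6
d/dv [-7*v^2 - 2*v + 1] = -14*v - 2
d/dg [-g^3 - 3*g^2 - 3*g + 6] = -3*g^2 - 6*g - 3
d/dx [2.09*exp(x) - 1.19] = 2.09*exp(x)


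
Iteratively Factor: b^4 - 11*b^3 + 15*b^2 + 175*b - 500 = (b - 5)*(b^3 - 6*b^2 - 15*b + 100) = (b - 5)^2*(b^2 - b - 20) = (b - 5)^3*(b + 4)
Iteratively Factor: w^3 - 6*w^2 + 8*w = (w - 2)*(w^2 - 4*w) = (w - 4)*(w - 2)*(w)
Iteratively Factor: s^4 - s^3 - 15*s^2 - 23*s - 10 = (s + 2)*(s^3 - 3*s^2 - 9*s - 5) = (s - 5)*(s + 2)*(s^2 + 2*s + 1) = (s - 5)*(s + 1)*(s + 2)*(s + 1)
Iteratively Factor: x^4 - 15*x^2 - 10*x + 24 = (x - 1)*(x^3 + x^2 - 14*x - 24) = (x - 1)*(x + 3)*(x^2 - 2*x - 8) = (x - 4)*(x - 1)*(x + 3)*(x + 2)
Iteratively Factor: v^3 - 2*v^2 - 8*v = (v - 4)*(v^2 + 2*v) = v*(v - 4)*(v + 2)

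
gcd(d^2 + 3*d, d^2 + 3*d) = d^2 + 3*d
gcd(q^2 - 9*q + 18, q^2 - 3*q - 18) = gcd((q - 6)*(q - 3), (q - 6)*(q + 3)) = q - 6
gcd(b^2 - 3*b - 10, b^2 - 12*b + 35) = b - 5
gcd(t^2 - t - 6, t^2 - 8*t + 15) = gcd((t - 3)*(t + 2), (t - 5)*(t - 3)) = t - 3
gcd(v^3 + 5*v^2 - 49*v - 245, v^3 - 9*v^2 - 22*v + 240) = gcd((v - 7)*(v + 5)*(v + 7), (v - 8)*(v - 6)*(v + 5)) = v + 5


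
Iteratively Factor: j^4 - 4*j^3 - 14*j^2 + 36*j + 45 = (j - 3)*(j^3 - j^2 - 17*j - 15) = (j - 3)*(j + 1)*(j^2 - 2*j - 15) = (j - 5)*(j - 3)*(j + 1)*(j + 3)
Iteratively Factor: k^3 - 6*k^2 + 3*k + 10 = (k + 1)*(k^2 - 7*k + 10) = (k - 5)*(k + 1)*(k - 2)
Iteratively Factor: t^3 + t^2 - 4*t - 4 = (t + 1)*(t^2 - 4) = (t - 2)*(t + 1)*(t + 2)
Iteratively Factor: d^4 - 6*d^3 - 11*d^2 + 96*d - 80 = (d - 4)*(d^3 - 2*d^2 - 19*d + 20) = (d - 4)*(d + 4)*(d^2 - 6*d + 5) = (d - 5)*(d - 4)*(d + 4)*(d - 1)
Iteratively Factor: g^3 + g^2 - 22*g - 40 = (g + 4)*(g^2 - 3*g - 10) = (g - 5)*(g + 4)*(g + 2)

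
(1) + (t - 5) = t - 4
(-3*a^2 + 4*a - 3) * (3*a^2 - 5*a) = -9*a^4 + 27*a^3 - 29*a^2 + 15*a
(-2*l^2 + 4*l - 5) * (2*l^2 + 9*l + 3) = -4*l^4 - 10*l^3 + 20*l^2 - 33*l - 15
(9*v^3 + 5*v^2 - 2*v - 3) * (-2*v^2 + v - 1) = -18*v^5 - v^4 - v^2 - v + 3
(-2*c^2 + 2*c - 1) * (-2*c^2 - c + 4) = 4*c^4 - 2*c^3 - 8*c^2 + 9*c - 4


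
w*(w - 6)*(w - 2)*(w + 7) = w^4 - w^3 - 44*w^2 + 84*w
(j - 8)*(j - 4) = j^2 - 12*j + 32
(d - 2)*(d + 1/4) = d^2 - 7*d/4 - 1/2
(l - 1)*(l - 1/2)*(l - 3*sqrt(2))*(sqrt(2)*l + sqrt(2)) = sqrt(2)*l^4 - 6*l^3 - sqrt(2)*l^3/2 - sqrt(2)*l^2 + 3*l^2 + sqrt(2)*l/2 + 6*l - 3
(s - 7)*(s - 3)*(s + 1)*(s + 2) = s^4 - 7*s^3 - 7*s^2 + 43*s + 42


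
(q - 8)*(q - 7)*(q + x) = q^3 + q^2*x - 15*q^2 - 15*q*x + 56*q + 56*x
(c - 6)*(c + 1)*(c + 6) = c^3 + c^2 - 36*c - 36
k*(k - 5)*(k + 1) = k^3 - 4*k^2 - 5*k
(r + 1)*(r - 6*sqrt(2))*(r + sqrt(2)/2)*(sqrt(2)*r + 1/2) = sqrt(2)*r^4 - 21*r^3/2 + sqrt(2)*r^3 - 35*sqrt(2)*r^2/4 - 21*r^2/2 - 35*sqrt(2)*r/4 - 3*r - 3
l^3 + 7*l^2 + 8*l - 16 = (l - 1)*(l + 4)^2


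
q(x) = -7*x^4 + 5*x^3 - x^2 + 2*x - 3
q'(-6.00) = 6602.00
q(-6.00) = -10203.00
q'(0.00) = 2.00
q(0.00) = -3.00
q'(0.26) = 2.00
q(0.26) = -2.49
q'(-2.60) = 600.73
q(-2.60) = -422.72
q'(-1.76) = 204.63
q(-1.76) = -104.04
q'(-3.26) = 1138.02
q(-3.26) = -984.00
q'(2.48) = -337.79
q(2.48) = -192.72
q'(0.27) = 2.00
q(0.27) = -2.47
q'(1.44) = -53.38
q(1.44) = -17.36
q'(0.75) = -2.88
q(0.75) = -2.17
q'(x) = -28*x^3 + 15*x^2 - 2*x + 2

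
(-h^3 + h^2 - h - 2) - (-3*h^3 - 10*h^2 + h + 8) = 2*h^3 + 11*h^2 - 2*h - 10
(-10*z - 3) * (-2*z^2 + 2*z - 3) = 20*z^3 - 14*z^2 + 24*z + 9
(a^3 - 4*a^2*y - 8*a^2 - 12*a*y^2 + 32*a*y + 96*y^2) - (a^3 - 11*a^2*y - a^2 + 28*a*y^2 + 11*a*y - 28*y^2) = 7*a^2*y - 7*a^2 - 40*a*y^2 + 21*a*y + 124*y^2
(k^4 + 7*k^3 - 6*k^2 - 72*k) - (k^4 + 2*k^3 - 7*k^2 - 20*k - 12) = 5*k^3 + k^2 - 52*k + 12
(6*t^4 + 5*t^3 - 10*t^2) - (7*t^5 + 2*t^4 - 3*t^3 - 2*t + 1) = -7*t^5 + 4*t^4 + 8*t^3 - 10*t^2 + 2*t - 1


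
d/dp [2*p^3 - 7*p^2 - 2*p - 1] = 6*p^2 - 14*p - 2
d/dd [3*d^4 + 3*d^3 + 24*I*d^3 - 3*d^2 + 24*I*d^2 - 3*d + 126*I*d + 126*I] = 12*d^3 + d^2*(9 + 72*I) + d*(-6 + 48*I) - 3 + 126*I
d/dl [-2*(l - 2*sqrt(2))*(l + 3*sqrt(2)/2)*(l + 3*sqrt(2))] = -6*l^2 - 10*sqrt(2)*l + 18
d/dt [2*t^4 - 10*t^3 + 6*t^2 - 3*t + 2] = 8*t^3 - 30*t^2 + 12*t - 3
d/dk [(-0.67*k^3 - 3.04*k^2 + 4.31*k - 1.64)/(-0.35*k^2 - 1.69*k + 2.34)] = (0.2345*k^4 + 2.2646*k^3 + 1.9427*k^2 - 15.3752*k + 7.3138)/(0.1225*k^4 + 1.183*k^3 + 1.2181*k^2 - 7.9092*k + 5.4756)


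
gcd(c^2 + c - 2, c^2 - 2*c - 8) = c + 2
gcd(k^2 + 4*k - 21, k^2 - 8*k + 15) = k - 3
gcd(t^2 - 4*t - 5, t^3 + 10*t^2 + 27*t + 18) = t + 1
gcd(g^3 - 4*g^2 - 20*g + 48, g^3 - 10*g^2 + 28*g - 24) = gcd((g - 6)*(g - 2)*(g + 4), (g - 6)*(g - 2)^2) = g^2 - 8*g + 12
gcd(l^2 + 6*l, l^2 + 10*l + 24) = l + 6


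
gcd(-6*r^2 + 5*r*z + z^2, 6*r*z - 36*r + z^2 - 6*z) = 6*r + z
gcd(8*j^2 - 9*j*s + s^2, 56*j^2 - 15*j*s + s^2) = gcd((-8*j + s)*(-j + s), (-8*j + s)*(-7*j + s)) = -8*j + s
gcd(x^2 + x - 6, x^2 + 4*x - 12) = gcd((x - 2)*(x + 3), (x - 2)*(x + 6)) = x - 2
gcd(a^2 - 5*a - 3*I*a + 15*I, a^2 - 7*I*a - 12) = a - 3*I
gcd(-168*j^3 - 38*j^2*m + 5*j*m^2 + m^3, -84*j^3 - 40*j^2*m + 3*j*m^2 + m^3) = 42*j^2 - j*m - m^2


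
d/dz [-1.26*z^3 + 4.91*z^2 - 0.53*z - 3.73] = -3.78*z^2 + 9.82*z - 0.53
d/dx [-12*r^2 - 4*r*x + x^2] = -4*r + 2*x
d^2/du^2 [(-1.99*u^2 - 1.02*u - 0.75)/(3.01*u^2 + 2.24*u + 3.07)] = (8.352148*u^3 + 69.563508*u^2 + 26.212284*u - 17.14778)/(27.270901*u^6 + 60.883872*u^5 + 128.752449*u^4 + 135.434432*u^3 + 131.318943*u^2 + 63.335328*u + 28.934443)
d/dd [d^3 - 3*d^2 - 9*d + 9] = 3*d^2 - 6*d - 9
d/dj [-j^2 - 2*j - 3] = -2*j - 2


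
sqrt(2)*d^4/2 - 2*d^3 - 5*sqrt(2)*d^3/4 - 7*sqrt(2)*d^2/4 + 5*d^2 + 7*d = d*(d - 7/2)*(d - 2*sqrt(2))*(sqrt(2)*d/2 + sqrt(2)/2)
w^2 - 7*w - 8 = (w - 8)*(w + 1)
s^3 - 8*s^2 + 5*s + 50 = (s - 5)^2*(s + 2)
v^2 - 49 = (v - 7)*(v + 7)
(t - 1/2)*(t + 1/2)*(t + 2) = t^3 + 2*t^2 - t/4 - 1/2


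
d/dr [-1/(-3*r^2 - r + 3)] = (-6*r - 1)/(3*r^2 + r - 3)^2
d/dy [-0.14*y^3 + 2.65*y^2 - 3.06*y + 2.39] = -0.42*y^2 + 5.3*y - 3.06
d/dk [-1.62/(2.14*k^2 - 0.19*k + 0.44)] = (6.9336*k - 0.3078)/(2.14*k^2 - 0.19*k + 0.44)^2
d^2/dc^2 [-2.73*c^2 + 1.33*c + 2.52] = -5.46000000000000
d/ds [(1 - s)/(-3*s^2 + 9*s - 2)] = (-3*s^2 + 6*s - 7)/(9*s^4 - 54*s^3 + 93*s^2 - 36*s + 4)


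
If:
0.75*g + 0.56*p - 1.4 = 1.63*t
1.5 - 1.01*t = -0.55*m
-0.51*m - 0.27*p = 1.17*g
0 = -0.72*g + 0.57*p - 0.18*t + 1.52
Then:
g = 1.63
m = -3.37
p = -0.71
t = -0.35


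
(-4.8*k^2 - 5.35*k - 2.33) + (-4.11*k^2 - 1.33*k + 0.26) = -8.91*k^2 - 6.68*k - 2.07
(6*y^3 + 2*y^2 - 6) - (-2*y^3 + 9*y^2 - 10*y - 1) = 8*y^3 - 7*y^2 + 10*y - 5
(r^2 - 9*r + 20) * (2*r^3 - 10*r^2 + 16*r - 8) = 2*r^5 - 28*r^4 + 146*r^3 - 352*r^2 + 392*r - 160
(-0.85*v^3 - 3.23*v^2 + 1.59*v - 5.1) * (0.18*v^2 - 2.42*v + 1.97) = -0.153*v^5 + 1.4756*v^4 + 6.4283*v^3 - 11.1289*v^2 + 15.4743*v - 10.047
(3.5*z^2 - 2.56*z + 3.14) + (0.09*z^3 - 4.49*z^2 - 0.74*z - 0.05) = 0.09*z^3 - 0.99*z^2 - 3.3*z + 3.09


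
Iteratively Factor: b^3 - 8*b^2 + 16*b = (b - 4)*(b^2 - 4*b) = b*(b - 4)*(b - 4)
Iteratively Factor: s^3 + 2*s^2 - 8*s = (s)*(s^2 + 2*s - 8) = s*(s + 4)*(s - 2)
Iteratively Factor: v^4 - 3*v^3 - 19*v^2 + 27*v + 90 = (v + 2)*(v^3 - 5*v^2 - 9*v + 45) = (v + 2)*(v + 3)*(v^2 - 8*v + 15) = (v - 5)*(v + 2)*(v + 3)*(v - 3)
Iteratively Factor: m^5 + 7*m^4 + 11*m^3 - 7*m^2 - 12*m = (m + 1)*(m^4 + 6*m^3 + 5*m^2 - 12*m) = (m + 1)*(m + 3)*(m^3 + 3*m^2 - 4*m) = m*(m + 1)*(m + 3)*(m^2 + 3*m - 4) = m*(m + 1)*(m + 3)*(m + 4)*(m - 1)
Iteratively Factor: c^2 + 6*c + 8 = (c + 4)*(c + 2)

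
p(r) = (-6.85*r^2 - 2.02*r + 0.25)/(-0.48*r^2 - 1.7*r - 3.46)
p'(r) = (-13.7*r - 2.02)/(-0.48*r^2 - 1.7*r - 3.46) + (0.96*r + 1.7)*(-6.85*r^2 - 2.02*r + 0.25)/(-0.48*r^2 - 1.7*r - 3.46)^2 = (10.6754*r^2 + 47.642*r + 7.4142)/(0.2304*r^4 + 1.632*r^3 + 6.2116*r^2 + 11.764*r + 11.9716)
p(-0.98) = 1.93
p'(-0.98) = -5.71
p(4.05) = 6.60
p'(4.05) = 1.13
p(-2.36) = 15.62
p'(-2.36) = -10.12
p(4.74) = 7.32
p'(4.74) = 0.95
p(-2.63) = 18.11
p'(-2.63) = -8.26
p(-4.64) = 23.34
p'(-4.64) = 0.46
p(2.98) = 5.21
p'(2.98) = 1.49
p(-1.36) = 4.75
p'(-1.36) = -9.08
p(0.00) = -0.07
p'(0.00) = 0.62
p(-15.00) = 17.57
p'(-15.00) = 0.23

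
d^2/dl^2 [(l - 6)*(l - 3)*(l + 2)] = 6*l - 14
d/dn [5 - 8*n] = -8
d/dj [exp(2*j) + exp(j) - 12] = (2*exp(j) + 1)*exp(j)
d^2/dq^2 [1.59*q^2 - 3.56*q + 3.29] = 3.18000000000000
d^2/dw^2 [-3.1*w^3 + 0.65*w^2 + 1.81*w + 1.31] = 1.3 - 18.6*w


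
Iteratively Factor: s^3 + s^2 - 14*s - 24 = (s + 2)*(s^2 - s - 12) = (s + 2)*(s + 3)*(s - 4)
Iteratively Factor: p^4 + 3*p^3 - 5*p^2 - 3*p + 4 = (p - 1)*(p^3 + 4*p^2 - p - 4) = (p - 1)^2*(p^2 + 5*p + 4) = (p - 1)^2*(p + 4)*(p + 1)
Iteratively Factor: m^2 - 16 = (m - 4)*(m + 4)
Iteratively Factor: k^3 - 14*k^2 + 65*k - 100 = (k - 4)*(k^2 - 10*k + 25) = (k - 5)*(k - 4)*(k - 5)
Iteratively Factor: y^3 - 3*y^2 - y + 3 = (y + 1)*(y^2 - 4*y + 3) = (y - 3)*(y + 1)*(y - 1)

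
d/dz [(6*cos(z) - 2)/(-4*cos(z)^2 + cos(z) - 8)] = 2*(12*sin(z)^2 + 8*cos(z) + 11)*sin(z)/(4*sin(z)^2 + cos(z) - 12)^2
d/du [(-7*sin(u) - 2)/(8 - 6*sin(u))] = -17*cos(u)/(3*sin(u) - 4)^2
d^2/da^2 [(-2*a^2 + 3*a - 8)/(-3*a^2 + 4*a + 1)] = 2*(-3*a^3 + 234*a^2 - 315*a + 166)/(27*a^6 - 108*a^5 + 117*a^4 + 8*a^3 - 39*a^2 - 12*a - 1)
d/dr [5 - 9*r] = -9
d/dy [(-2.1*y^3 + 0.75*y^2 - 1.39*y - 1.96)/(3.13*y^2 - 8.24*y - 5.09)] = (-6.573*y^4 + 34.608*y^3 + 30.2377*y^2 + 4.6346*y - 9.0753)/(9.7969*y^4 - 51.5824*y^3 + 36.0342*y^2 + 83.8832*y + 25.9081)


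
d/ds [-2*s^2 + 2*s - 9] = 2 - 4*s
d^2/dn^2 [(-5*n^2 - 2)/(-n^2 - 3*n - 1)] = 6*(-5*n^3 - 3*n^2 + 6*n + 7)/(n^6 + 9*n^5 + 30*n^4 + 45*n^3 + 30*n^2 + 9*n + 1)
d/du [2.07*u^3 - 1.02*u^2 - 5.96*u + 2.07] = 6.21*u^2 - 2.04*u - 5.96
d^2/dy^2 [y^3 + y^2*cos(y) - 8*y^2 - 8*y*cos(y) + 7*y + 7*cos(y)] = -y^2*cos(y) - 4*y*sin(y) + 8*y*cos(y) + 6*y + 16*sin(y) - 5*cos(y) - 16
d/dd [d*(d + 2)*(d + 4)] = 3*d^2 + 12*d + 8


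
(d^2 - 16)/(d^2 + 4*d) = (d - 4)/d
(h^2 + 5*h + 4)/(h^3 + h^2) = (h + 4)/h^2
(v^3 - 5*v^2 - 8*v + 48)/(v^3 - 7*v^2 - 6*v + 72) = (v - 4)/(v - 6)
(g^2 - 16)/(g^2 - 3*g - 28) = (g - 4)/(g - 7)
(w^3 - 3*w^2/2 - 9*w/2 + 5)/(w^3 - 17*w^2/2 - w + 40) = (w - 1)/(w - 8)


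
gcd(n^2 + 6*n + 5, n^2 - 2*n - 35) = n + 5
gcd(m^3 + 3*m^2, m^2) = m^2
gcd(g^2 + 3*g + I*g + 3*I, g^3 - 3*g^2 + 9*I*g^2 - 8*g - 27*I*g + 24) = g + I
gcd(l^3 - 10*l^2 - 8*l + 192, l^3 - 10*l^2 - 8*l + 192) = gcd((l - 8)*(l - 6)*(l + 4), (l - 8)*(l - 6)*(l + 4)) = l^3 - 10*l^2 - 8*l + 192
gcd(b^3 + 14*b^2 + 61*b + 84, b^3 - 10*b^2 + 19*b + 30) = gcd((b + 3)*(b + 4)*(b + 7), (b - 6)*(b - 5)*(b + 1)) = 1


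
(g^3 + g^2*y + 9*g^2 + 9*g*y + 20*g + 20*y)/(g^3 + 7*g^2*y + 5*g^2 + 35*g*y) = (g^2 + g*y + 4*g + 4*y)/(g*(g + 7*y))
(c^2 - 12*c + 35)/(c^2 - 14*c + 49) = (c - 5)/(c - 7)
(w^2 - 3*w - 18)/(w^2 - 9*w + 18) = (w + 3)/(w - 3)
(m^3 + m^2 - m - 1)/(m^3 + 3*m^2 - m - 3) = (m + 1)/(m + 3)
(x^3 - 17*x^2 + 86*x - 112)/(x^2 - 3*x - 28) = (x^2 - 10*x + 16)/(x + 4)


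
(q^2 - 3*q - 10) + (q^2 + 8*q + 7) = 2*q^2 + 5*q - 3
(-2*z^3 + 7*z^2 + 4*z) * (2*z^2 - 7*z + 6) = -4*z^5 + 28*z^4 - 53*z^3 + 14*z^2 + 24*z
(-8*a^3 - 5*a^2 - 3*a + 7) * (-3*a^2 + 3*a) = 24*a^5 - 9*a^4 - 6*a^3 - 30*a^2 + 21*a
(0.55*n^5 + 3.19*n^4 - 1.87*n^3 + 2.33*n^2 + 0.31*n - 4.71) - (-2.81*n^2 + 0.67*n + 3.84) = 0.55*n^5 + 3.19*n^4 - 1.87*n^3 + 5.14*n^2 - 0.36*n - 8.55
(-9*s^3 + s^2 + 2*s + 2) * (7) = -63*s^3 + 7*s^2 + 14*s + 14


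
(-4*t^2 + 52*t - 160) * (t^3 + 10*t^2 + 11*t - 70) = -4*t^5 + 12*t^4 + 316*t^3 - 748*t^2 - 5400*t + 11200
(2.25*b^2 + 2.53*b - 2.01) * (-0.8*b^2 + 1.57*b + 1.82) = -1.8*b^4 + 1.5085*b^3 + 9.6751*b^2 + 1.4489*b - 3.6582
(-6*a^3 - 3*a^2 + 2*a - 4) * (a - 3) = -6*a^4 + 15*a^3 + 11*a^2 - 10*a + 12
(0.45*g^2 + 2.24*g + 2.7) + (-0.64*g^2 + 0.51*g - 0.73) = -0.19*g^2 + 2.75*g + 1.97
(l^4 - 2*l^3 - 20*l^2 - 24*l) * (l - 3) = l^5 - 5*l^4 - 14*l^3 + 36*l^2 + 72*l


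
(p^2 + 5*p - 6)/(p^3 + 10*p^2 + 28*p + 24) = (p - 1)/(p^2 + 4*p + 4)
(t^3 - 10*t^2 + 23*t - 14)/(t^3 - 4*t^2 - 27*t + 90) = (t^3 - 10*t^2 + 23*t - 14)/(t^3 - 4*t^2 - 27*t + 90)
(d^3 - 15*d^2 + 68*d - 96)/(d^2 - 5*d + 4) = (d^2 - 11*d + 24)/(d - 1)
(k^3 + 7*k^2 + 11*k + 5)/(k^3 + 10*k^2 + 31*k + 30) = (k^2 + 2*k + 1)/(k^2 + 5*k + 6)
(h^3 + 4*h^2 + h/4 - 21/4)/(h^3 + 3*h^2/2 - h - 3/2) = (h + 7/2)/(h + 1)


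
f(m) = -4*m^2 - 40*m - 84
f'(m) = -8*m - 40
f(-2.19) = -15.58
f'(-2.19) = -22.48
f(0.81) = -119.02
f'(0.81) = -46.48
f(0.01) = -84.40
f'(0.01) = -40.08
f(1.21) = -138.26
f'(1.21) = -49.68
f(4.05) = -311.61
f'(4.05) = -72.40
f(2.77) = -225.49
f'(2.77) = -62.16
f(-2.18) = -15.81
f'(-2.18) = -22.56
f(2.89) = -233.01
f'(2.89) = -63.12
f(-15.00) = -384.00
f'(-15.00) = 80.00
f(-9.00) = -48.00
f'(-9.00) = 32.00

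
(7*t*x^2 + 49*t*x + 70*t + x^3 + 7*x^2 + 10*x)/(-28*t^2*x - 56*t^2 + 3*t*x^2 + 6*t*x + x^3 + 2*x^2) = (x + 5)/(-4*t + x)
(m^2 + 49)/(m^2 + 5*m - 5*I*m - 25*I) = (m^2 + 49)/(m^2 + 5*m*(1 - I) - 25*I)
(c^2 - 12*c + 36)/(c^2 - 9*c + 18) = (c - 6)/(c - 3)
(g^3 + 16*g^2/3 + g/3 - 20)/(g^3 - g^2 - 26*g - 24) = (g^2 + 4*g/3 - 5)/(g^2 - 5*g - 6)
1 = 1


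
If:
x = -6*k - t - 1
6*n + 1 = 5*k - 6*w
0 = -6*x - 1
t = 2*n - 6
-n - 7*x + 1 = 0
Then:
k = 5/36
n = 13/6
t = -5/3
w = -479/216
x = -1/6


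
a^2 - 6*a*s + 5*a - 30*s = (a + 5)*(a - 6*s)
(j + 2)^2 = j^2 + 4*j + 4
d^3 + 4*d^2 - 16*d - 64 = (d - 4)*(d + 4)^2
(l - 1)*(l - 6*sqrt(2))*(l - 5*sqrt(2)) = l^3 - 11*sqrt(2)*l^2 - l^2 + 11*sqrt(2)*l + 60*l - 60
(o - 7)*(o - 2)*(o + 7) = o^3 - 2*o^2 - 49*o + 98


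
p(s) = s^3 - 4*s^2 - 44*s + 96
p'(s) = 3*s^2 - 8*s - 44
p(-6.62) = -78.14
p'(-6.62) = 140.43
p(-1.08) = 137.59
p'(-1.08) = -31.86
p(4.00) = -80.00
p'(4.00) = -28.00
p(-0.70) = 124.50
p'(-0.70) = -36.93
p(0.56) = 70.28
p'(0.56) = -47.54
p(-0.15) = 102.51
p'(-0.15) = -42.73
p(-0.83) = 129.19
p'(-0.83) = -35.29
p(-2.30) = 163.87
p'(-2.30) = -9.73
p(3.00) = -45.00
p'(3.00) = -41.00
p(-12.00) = -1680.00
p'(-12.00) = 484.00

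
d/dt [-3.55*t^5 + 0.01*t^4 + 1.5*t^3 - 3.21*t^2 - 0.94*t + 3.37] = -17.75*t^4 + 0.04*t^3 + 4.5*t^2 - 6.42*t - 0.94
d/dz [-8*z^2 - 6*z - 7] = -16*z - 6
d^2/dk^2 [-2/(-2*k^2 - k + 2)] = 4*(-4*k^2 - 2*k + (4*k + 1)^2 + 4)/(2*k^2 + k - 2)^3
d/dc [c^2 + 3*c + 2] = 2*c + 3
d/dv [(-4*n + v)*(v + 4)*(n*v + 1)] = -n*(4*n - v)*(v + 4) - (4*n - v)*(n*v + 1) + (v + 4)*(n*v + 1)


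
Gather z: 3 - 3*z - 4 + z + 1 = -2*z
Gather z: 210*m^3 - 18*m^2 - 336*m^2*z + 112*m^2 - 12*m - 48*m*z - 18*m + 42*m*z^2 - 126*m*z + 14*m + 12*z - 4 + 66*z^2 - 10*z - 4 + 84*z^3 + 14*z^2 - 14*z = 210*m^3 + 94*m^2 - 16*m + 84*z^3 + z^2*(42*m + 80) + z*(-336*m^2 - 174*m - 12) - 8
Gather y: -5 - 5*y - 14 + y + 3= -4*y - 16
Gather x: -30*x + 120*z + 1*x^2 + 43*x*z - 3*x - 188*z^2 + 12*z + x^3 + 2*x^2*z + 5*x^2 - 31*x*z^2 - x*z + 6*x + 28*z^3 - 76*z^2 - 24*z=x^3 + x^2*(2*z + 6) + x*(-31*z^2 + 42*z - 27) + 28*z^3 - 264*z^2 + 108*z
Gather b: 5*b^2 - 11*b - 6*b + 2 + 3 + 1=5*b^2 - 17*b + 6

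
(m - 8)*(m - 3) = m^2 - 11*m + 24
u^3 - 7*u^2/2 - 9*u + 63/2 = (u - 7/2)*(u - 3)*(u + 3)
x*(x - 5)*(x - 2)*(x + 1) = x^4 - 6*x^3 + 3*x^2 + 10*x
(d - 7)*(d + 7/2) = d^2 - 7*d/2 - 49/2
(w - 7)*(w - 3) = w^2 - 10*w + 21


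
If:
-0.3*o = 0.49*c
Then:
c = -0.612244897959184*o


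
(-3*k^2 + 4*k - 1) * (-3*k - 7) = 9*k^3 + 9*k^2 - 25*k + 7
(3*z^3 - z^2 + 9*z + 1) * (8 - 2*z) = -6*z^4 + 26*z^3 - 26*z^2 + 70*z + 8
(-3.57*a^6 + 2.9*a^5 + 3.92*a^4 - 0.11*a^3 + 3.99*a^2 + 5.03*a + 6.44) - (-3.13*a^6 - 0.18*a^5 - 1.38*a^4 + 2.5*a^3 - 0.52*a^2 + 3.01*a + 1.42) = -0.44*a^6 + 3.08*a^5 + 5.3*a^4 - 2.61*a^3 + 4.51*a^2 + 2.02*a + 5.02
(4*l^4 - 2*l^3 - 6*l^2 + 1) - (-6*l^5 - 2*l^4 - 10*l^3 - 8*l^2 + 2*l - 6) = 6*l^5 + 6*l^4 + 8*l^3 + 2*l^2 - 2*l + 7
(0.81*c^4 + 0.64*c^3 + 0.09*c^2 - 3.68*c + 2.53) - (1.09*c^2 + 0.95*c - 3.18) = 0.81*c^4 + 0.64*c^3 - 1.0*c^2 - 4.63*c + 5.71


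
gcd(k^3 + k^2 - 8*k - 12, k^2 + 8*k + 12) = k + 2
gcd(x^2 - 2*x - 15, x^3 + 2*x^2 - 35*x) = x - 5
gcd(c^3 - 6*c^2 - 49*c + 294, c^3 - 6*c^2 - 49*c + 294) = c^3 - 6*c^2 - 49*c + 294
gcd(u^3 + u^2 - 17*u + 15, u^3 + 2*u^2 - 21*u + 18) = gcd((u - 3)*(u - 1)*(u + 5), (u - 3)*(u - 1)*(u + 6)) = u^2 - 4*u + 3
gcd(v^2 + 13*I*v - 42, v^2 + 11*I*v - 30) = v + 6*I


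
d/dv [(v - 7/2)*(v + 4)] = 2*v + 1/2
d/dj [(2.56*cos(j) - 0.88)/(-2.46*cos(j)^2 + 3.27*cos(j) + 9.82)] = (-6.2976*cos(j)^2 + 4.3296*cos(j) - 28.0168)*sin(j)/(6.0516*cos(j)^4 - 16.0884*cos(j)^3 - 37.6215*cos(j)^2 + 64.2228*cos(j) + 96.4324)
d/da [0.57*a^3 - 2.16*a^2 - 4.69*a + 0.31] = 1.71*a^2 - 4.32*a - 4.69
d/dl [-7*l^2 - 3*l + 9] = -14*l - 3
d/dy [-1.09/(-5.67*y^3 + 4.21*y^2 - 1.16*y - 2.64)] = (-18.5409*y^2 + 9.1778*y - 1.2644)/(5.67*y^3 - 4.21*y^2 + 1.16*y + 2.64)^2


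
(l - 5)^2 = l^2 - 10*l + 25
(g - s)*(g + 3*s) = g^2 + 2*g*s - 3*s^2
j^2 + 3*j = j*(j + 3)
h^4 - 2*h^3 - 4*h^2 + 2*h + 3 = (h - 3)*(h - 1)*(h + 1)^2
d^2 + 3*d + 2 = (d + 1)*(d + 2)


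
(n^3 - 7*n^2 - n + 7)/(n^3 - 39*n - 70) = (n^2 - 1)/(n^2 + 7*n + 10)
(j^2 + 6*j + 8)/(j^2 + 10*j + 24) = (j + 2)/(j + 6)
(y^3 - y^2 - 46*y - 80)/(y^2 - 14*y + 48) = (y^2 + 7*y + 10)/(y - 6)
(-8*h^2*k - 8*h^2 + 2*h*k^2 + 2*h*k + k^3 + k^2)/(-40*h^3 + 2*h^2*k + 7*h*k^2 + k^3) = (k + 1)/(5*h + k)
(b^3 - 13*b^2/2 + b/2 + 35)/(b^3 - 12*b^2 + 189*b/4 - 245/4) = 2*(b + 2)/(2*b - 7)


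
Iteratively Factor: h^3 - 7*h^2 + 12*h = (h - 3)*(h^2 - 4*h) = (h - 4)*(h - 3)*(h)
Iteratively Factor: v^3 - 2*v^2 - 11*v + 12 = (v + 3)*(v^2 - 5*v + 4) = (v - 1)*(v + 3)*(v - 4)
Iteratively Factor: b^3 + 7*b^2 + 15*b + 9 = (b + 3)*(b^2 + 4*b + 3) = (b + 1)*(b + 3)*(b + 3)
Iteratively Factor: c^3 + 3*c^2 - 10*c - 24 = (c - 3)*(c^2 + 6*c + 8) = (c - 3)*(c + 4)*(c + 2)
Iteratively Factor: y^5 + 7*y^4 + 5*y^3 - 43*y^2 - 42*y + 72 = (y - 2)*(y^4 + 9*y^3 + 23*y^2 + 3*y - 36) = (y - 2)*(y + 4)*(y^3 + 5*y^2 + 3*y - 9) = (y - 2)*(y - 1)*(y + 4)*(y^2 + 6*y + 9) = (y - 2)*(y - 1)*(y + 3)*(y + 4)*(y + 3)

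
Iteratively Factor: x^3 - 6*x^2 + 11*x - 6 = (x - 2)*(x^2 - 4*x + 3) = (x - 3)*(x - 2)*(x - 1)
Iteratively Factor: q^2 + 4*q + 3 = (q + 1)*(q + 3)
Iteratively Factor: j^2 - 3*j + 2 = (j - 1)*(j - 2)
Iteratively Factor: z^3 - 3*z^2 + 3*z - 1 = (z - 1)*(z^2 - 2*z + 1) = (z - 1)^2*(z - 1)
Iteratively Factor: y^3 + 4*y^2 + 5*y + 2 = (y + 1)*(y^2 + 3*y + 2) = (y + 1)^2*(y + 2)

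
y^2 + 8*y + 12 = (y + 2)*(y + 6)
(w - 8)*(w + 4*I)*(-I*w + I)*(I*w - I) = w^4 - 10*w^3 + 4*I*w^3 + 17*w^2 - 40*I*w^2 - 8*w + 68*I*w - 32*I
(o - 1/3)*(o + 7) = o^2 + 20*o/3 - 7/3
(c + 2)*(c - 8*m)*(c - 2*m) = c^3 - 10*c^2*m + 2*c^2 + 16*c*m^2 - 20*c*m + 32*m^2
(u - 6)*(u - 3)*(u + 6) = u^3 - 3*u^2 - 36*u + 108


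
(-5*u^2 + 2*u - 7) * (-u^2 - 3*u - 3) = 5*u^4 + 13*u^3 + 16*u^2 + 15*u + 21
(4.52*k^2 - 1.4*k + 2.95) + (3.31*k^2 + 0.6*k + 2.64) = 7.83*k^2 - 0.8*k + 5.59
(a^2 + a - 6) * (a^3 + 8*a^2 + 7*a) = a^5 + 9*a^4 + 9*a^3 - 41*a^2 - 42*a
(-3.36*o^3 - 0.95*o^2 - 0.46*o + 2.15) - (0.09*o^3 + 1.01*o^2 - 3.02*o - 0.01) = -3.45*o^3 - 1.96*o^2 + 2.56*o + 2.16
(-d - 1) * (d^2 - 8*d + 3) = -d^3 + 7*d^2 + 5*d - 3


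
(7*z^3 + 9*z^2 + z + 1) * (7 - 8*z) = -56*z^4 - 23*z^3 + 55*z^2 - z + 7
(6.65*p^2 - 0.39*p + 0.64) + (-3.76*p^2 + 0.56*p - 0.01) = 2.89*p^2 + 0.17*p + 0.63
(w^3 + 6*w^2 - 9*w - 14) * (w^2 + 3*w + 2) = w^5 + 9*w^4 + 11*w^3 - 29*w^2 - 60*w - 28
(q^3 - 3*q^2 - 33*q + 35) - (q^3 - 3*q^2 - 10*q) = 35 - 23*q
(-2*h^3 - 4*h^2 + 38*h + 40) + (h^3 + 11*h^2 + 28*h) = -h^3 + 7*h^2 + 66*h + 40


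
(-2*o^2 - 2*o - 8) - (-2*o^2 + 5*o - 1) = -7*o - 7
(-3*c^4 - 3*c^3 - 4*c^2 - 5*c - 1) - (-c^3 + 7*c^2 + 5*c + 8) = -3*c^4 - 2*c^3 - 11*c^2 - 10*c - 9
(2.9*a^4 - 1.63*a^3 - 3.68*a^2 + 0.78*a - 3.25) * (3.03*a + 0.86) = 8.787*a^5 - 2.4449*a^4 - 12.5522*a^3 - 0.8014*a^2 - 9.1767*a - 2.795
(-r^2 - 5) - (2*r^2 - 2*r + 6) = -3*r^2 + 2*r - 11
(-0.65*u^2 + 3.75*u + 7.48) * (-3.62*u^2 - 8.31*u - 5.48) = 2.353*u^4 - 8.1735*u^3 - 54.6781*u^2 - 82.7088*u - 40.9904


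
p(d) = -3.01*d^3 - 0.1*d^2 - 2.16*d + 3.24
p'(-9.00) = -731.79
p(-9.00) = 2208.87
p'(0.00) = -2.16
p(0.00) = 3.24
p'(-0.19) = -2.45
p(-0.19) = 3.67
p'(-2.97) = -81.22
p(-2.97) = 87.63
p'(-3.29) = -99.24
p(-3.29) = 116.45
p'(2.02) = -39.41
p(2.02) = -26.34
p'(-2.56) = -60.83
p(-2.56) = 58.61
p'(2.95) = -81.33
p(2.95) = -81.28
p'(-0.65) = -5.85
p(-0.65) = 5.43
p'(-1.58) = -24.39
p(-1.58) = 18.28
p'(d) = -9.03*d^2 - 0.2*d - 2.16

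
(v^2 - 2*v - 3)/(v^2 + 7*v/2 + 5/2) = 2*(v - 3)/(2*v + 5)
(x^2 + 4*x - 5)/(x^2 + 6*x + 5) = (x - 1)/(x + 1)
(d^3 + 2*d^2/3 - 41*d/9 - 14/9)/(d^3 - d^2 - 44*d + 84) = (d^2 + 8*d/3 + 7/9)/(d^2 + d - 42)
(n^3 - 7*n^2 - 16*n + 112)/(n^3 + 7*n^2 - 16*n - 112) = (n - 7)/(n + 7)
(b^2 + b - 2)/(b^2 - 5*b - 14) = (b - 1)/(b - 7)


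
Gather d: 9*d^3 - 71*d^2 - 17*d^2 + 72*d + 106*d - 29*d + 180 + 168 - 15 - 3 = 9*d^3 - 88*d^2 + 149*d + 330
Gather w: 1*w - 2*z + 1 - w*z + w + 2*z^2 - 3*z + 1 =w*(2 - z) + 2*z^2 - 5*z + 2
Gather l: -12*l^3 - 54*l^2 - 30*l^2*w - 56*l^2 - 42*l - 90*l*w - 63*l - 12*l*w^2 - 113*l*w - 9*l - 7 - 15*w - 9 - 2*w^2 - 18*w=-12*l^3 + l^2*(-30*w - 110) + l*(-12*w^2 - 203*w - 114) - 2*w^2 - 33*w - 16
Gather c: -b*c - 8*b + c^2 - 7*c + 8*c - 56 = -8*b + c^2 + c*(1 - b) - 56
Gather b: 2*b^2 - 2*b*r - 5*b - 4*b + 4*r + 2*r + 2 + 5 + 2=2*b^2 + b*(-2*r - 9) + 6*r + 9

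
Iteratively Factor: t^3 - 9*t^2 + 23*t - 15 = (t - 5)*(t^2 - 4*t + 3) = (t - 5)*(t - 3)*(t - 1)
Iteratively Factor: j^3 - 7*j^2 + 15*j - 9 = (j - 1)*(j^2 - 6*j + 9) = (j - 3)*(j - 1)*(j - 3)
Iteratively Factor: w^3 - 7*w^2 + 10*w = (w)*(w^2 - 7*w + 10) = w*(w - 2)*(w - 5)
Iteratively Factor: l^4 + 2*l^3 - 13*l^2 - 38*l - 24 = (l - 4)*(l^3 + 6*l^2 + 11*l + 6) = (l - 4)*(l + 2)*(l^2 + 4*l + 3) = (l - 4)*(l + 1)*(l + 2)*(l + 3)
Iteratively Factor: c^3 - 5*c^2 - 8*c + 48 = (c - 4)*(c^2 - c - 12) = (c - 4)^2*(c + 3)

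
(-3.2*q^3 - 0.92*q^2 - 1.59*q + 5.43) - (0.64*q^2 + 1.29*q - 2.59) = -3.2*q^3 - 1.56*q^2 - 2.88*q + 8.02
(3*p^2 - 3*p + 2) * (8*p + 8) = 24*p^3 - 8*p + 16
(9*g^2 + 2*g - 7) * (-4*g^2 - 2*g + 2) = -36*g^4 - 26*g^3 + 42*g^2 + 18*g - 14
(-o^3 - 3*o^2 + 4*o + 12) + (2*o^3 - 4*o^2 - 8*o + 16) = o^3 - 7*o^2 - 4*o + 28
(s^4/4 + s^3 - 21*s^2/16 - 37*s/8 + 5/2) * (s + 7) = s^5/4 + 11*s^4/4 + 91*s^3/16 - 221*s^2/16 - 239*s/8 + 35/2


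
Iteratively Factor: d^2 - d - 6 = (d + 2)*(d - 3)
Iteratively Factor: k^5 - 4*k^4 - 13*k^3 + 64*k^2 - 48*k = (k - 3)*(k^4 - k^3 - 16*k^2 + 16*k) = (k - 3)*(k + 4)*(k^3 - 5*k^2 + 4*k) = (k - 4)*(k - 3)*(k + 4)*(k^2 - k) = k*(k - 4)*(k - 3)*(k + 4)*(k - 1)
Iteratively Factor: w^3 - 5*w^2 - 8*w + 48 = (w + 3)*(w^2 - 8*w + 16) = (w - 4)*(w + 3)*(w - 4)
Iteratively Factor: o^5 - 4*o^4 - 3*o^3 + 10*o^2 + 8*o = (o - 4)*(o^4 - 3*o^2 - 2*o) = (o - 4)*(o - 2)*(o^3 + 2*o^2 + o) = o*(o - 4)*(o - 2)*(o^2 + 2*o + 1) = o*(o - 4)*(o - 2)*(o + 1)*(o + 1)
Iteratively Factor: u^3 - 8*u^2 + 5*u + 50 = (u - 5)*(u^2 - 3*u - 10) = (u - 5)^2*(u + 2)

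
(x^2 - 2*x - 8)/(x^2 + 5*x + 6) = (x - 4)/(x + 3)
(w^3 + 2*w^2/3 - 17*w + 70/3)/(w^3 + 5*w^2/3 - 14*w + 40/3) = (3*w - 7)/(3*w - 4)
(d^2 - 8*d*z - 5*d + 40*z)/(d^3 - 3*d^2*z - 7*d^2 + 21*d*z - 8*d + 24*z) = (d^2 - 8*d*z - 5*d + 40*z)/(d^3 - 3*d^2*z - 7*d^2 + 21*d*z - 8*d + 24*z)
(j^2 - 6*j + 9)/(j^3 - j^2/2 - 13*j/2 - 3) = 2*(j - 3)/(2*j^2 + 5*j + 2)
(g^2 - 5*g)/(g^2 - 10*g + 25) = g/(g - 5)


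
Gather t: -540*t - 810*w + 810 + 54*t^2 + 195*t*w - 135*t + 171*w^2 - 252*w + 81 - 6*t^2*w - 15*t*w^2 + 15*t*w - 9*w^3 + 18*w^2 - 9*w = t^2*(54 - 6*w) + t*(-15*w^2 + 210*w - 675) - 9*w^3 + 189*w^2 - 1071*w + 891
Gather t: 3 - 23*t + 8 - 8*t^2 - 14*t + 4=-8*t^2 - 37*t + 15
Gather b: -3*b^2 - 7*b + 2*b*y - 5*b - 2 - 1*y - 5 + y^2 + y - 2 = -3*b^2 + b*(2*y - 12) + y^2 - 9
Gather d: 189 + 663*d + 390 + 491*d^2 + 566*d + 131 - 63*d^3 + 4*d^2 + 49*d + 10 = -63*d^3 + 495*d^2 + 1278*d + 720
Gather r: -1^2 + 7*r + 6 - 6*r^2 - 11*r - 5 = -6*r^2 - 4*r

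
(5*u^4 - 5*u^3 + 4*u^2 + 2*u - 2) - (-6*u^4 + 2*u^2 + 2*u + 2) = 11*u^4 - 5*u^3 + 2*u^2 - 4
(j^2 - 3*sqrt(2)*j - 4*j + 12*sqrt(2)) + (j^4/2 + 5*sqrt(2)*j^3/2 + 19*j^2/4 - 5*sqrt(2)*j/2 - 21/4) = j^4/2 + 5*sqrt(2)*j^3/2 + 23*j^2/4 - 11*sqrt(2)*j/2 - 4*j - 21/4 + 12*sqrt(2)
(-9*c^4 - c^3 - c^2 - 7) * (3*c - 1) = -27*c^5 + 6*c^4 - 2*c^3 + c^2 - 21*c + 7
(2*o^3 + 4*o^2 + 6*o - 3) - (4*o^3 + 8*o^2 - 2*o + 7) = -2*o^3 - 4*o^2 + 8*o - 10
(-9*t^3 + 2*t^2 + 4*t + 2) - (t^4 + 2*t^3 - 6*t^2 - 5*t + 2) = -t^4 - 11*t^3 + 8*t^2 + 9*t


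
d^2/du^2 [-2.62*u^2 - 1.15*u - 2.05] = -5.24000000000000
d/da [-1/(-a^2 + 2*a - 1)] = 2*(1 - a)/(a^2 - 2*a + 1)^2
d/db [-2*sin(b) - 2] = -2*cos(b)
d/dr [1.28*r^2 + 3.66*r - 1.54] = 2.56*r + 3.66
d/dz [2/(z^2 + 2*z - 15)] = 4*(-z - 1)/(z^2 + 2*z - 15)^2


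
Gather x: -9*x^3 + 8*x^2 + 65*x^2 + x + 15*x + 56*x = -9*x^3 + 73*x^2 + 72*x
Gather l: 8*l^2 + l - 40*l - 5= 8*l^2 - 39*l - 5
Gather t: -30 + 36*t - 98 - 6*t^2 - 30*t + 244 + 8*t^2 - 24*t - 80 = 2*t^2 - 18*t + 36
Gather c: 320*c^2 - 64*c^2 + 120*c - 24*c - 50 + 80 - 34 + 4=256*c^2 + 96*c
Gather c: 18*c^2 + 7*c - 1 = 18*c^2 + 7*c - 1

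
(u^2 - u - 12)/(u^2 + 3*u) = (u - 4)/u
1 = 1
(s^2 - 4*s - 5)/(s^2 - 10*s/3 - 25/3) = 3*(s + 1)/(3*s + 5)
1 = 1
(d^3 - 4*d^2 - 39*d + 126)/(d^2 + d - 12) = (d^2 - d - 42)/(d + 4)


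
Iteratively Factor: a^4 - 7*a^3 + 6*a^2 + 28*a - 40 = (a - 2)*(a^3 - 5*a^2 - 4*a + 20) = (a - 2)*(a + 2)*(a^2 - 7*a + 10) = (a - 2)^2*(a + 2)*(a - 5)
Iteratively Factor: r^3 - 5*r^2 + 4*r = (r - 1)*(r^2 - 4*r) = (r - 4)*(r - 1)*(r)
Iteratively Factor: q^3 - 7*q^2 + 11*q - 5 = (q - 5)*(q^2 - 2*q + 1) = (q - 5)*(q - 1)*(q - 1)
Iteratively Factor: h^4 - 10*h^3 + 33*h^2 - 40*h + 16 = (h - 1)*(h^3 - 9*h^2 + 24*h - 16) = (h - 1)^2*(h^2 - 8*h + 16) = (h - 4)*(h - 1)^2*(h - 4)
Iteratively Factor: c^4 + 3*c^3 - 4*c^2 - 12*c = (c + 3)*(c^3 - 4*c) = (c - 2)*(c + 3)*(c^2 + 2*c) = (c - 2)*(c + 2)*(c + 3)*(c)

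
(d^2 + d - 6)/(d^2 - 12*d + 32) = (d^2 + d - 6)/(d^2 - 12*d + 32)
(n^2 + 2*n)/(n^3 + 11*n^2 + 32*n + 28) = n/(n^2 + 9*n + 14)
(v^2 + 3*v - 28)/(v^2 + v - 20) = (v + 7)/(v + 5)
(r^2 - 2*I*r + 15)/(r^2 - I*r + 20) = (r + 3*I)/(r + 4*I)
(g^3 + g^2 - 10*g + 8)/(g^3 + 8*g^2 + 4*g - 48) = (g - 1)/(g + 6)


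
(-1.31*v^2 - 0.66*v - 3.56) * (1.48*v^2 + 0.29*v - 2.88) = -1.9388*v^4 - 1.3567*v^3 - 1.6874*v^2 + 0.8684*v + 10.2528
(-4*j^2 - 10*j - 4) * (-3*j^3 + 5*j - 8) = 12*j^5 + 30*j^4 - 8*j^3 - 18*j^2 + 60*j + 32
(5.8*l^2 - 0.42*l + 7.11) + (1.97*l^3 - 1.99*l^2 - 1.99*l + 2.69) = 1.97*l^3 + 3.81*l^2 - 2.41*l + 9.8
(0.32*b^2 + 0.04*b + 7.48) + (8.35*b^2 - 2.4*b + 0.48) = 8.67*b^2 - 2.36*b + 7.96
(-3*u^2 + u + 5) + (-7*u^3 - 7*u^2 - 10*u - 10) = -7*u^3 - 10*u^2 - 9*u - 5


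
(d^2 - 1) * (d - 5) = d^3 - 5*d^2 - d + 5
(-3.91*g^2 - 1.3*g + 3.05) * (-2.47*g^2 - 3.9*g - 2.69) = 9.6577*g^4 + 18.46*g^3 + 8.0544*g^2 - 8.398*g - 8.2045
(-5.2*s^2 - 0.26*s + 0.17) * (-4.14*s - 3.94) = 21.528*s^3 + 21.5644*s^2 + 0.3206*s - 0.6698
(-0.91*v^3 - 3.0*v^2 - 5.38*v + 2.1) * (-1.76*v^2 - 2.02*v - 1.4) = 1.6016*v^5 + 7.1182*v^4 + 16.8028*v^3 + 11.3716*v^2 + 3.29*v - 2.94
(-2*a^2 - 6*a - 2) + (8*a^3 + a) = 8*a^3 - 2*a^2 - 5*a - 2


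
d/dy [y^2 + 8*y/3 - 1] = 2*y + 8/3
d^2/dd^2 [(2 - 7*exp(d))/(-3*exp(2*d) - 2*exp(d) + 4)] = (63*exp(4*d) - 114*exp(3*d) + 468*exp(2*d) - 48*exp(d) + 96)*exp(d)/(27*exp(6*d) + 54*exp(5*d) - 72*exp(4*d) - 136*exp(3*d) + 96*exp(2*d) + 96*exp(d) - 64)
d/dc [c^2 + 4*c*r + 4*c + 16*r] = 2*c + 4*r + 4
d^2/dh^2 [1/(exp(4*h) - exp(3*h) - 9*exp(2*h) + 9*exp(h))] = ((-16*exp(3*h) + 9*exp(2*h) + 36*exp(h) - 9)*(exp(3*h) - exp(2*h) - 9*exp(h) + 9) + 2*(4*exp(3*h) - 3*exp(2*h) - 18*exp(h) + 9)^2)*exp(-h)/(exp(3*h) - exp(2*h) - 9*exp(h) + 9)^3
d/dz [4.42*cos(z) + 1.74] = -4.42*sin(z)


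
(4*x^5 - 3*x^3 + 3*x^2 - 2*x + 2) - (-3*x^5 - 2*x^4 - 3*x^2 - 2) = 7*x^5 + 2*x^4 - 3*x^3 + 6*x^2 - 2*x + 4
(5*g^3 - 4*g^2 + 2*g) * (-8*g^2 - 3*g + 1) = -40*g^5 + 17*g^4 + g^3 - 10*g^2 + 2*g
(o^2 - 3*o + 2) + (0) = o^2 - 3*o + 2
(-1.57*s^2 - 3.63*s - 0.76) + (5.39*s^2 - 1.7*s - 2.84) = 3.82*s^2 - 5.33*s - 3.6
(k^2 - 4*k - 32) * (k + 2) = k^3 - 2*k^2 - 40*k - 64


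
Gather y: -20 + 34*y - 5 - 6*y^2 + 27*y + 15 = -6*y^2 + 61*y - 10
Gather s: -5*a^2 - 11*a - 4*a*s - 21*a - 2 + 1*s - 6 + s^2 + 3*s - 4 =-5*a^2 - 32*a + s^2 + s*(4 - 4*a) - 12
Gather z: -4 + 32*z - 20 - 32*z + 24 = 0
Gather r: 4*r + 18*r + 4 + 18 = 22*r + 22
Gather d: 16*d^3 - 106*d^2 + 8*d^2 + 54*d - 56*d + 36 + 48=16*d^3 - 98*d^2 - 2*d + 84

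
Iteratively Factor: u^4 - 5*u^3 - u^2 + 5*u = (u - 1)*(u^3 - 4*u^2 - 5*u) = u*(u - 1)*(u^2 - 4*u - 5) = u*(u - 5)*(u - 1)*(u + 1)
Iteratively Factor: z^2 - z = (z - 1)*(z)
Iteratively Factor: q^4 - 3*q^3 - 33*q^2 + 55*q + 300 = (q - 5)*(q^3 + 2*q^2 - 23*q - 60) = (q - 5)*(q + 4)*(q^2 - 2*q - 15) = (q - 5)^2*(q + 4)*(q + 3)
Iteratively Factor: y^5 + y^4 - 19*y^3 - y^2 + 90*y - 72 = (y - 1)*(y^4 + 2*y^3 - 17*y^2 - 18*y + 72) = (y - 3)*(y - 1)*(y^3 + 5*y^2 - 2*y - 24) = (y - 3)*(y - 1)*(y + 3)*(y^2 + 2*y - 8) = (y - 3)*(y - 2)*(y - 1)*(y + 3)*(y + 4)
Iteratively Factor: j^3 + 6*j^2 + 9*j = (j + 3)*(j^2 + 3*j) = j*(j + 3)*(j + 3)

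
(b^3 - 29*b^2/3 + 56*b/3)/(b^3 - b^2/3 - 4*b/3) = (-3*b^2 + 29*b - 56)/(-3*b^2 + b + 4)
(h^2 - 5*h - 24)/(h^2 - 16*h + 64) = (h + 3)/(h - 8)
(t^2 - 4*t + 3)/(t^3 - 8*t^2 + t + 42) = (t - 1)/(t^2 - 5*t - 14)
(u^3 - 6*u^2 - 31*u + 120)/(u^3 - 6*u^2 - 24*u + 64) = (u^2 + 2*u - 15)/(u^2 + 2*u - 8)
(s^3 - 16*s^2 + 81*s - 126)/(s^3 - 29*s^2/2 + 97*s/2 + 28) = 2*(s^2 - 9*s + 18)/(2*s^2 - 15*s - 8)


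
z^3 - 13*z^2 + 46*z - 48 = (z - 8)*(z - 3)*(z - 2)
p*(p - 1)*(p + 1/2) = p^3 - p^2/2 - p/2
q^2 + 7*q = q*(q + 7)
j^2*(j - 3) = j^3 - 3*j^2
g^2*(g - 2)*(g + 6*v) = g^4 + 6*g^3*v - 2*g^3 - 12*g^2*v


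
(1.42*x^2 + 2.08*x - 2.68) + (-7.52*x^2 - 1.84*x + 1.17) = -6.1*x^2 + 0.24*x - 1.51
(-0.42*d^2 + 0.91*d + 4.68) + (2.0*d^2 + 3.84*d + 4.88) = 1.58*d^2 + 4.75*d + 9.56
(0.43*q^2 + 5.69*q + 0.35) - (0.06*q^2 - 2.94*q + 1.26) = 0.37*q^2 + 8.63*q - 0.91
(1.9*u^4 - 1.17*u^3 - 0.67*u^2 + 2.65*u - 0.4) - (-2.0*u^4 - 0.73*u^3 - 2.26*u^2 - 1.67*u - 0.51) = 3.9*u^4 - 0.44*u^3 + 1.59*u^2 + 4.32*u + 0.11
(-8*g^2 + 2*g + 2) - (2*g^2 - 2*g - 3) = -10*g^2 + 4*g + 5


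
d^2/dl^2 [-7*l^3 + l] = -42*l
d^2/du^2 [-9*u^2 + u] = -18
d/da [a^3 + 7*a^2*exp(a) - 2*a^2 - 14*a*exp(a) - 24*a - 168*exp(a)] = 7*a^2*exp(a) + 3*a^2 - 4*a - 182*exp(a) - 24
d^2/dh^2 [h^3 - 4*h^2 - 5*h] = 6*h - 8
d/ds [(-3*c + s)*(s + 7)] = -3*c + 2*s + 7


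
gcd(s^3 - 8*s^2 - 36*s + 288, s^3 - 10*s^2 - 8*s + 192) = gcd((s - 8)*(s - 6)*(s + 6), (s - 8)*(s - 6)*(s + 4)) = s^2 - 14*s + 48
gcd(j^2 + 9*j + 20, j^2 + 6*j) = 1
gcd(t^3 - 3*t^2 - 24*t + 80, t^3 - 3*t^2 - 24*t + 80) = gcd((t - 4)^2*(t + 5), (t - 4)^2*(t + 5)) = t^3 - 3*t^2 - 24*t + 80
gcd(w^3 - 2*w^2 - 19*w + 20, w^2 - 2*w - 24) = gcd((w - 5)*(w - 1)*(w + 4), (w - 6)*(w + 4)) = w + 4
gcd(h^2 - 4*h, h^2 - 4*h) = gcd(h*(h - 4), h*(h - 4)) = h^2 - 4*h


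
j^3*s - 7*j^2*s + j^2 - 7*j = j*(j - 7)*(j*s + 1)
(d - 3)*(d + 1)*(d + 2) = d^3 - 7*d - 6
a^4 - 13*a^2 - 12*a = a*(a - 4)*(a + 1)*(a + 3)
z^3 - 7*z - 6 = (z - 3)*(z + 1)*(z + 2)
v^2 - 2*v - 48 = (v - 8)*(v + 6)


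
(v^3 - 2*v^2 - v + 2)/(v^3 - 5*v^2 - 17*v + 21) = (v^2 - v - 2)/(v^2 - 4*v - 21)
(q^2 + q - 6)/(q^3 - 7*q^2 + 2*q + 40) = (q^2 + q - 6)/(q^3 - 7*q^2 + 2*q + 40)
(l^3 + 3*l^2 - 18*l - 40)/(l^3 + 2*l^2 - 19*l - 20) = (l + 2)/(l + 1)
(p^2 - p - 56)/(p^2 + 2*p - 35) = (p - 8)/(p - 5)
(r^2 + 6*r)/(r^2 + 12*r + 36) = r/(r + 6)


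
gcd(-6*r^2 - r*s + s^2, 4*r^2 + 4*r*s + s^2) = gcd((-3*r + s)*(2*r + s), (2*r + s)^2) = 2*r + s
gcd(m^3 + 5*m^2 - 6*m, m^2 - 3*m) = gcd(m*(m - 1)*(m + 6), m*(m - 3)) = m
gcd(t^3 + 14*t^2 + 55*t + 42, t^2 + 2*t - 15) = 1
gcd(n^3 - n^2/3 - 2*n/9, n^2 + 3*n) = n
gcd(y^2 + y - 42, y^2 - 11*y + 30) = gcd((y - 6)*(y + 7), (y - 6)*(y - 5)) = y - 6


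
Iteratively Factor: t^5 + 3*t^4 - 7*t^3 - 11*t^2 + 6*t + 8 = (t + 1)*(t^4 + 2*t^3 - 9*t^2 - 2*t + 8) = (t + 1)*(t + 4)*(t^3 - 2*t^2 - t + 2) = (t - 2)*(t + 1)*(t + 4)*(t^2 - 1) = (t - 2)*(t - 1)*(t + 1)*(t + 4)*(t + 1)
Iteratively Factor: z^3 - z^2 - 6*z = (z + 2)*(z^2 - 3*z) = z*(z + 2)*(z - 3)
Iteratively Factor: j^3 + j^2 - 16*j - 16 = (j + 1)*(j^2 - 16) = (j - 4)*(j + 1)*(j + 4)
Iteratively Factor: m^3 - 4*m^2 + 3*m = (m)*(m^2 - 4*m + 3) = m*(m - 3)*(m - 1)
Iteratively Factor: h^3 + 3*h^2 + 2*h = (h + 1)*(h^2 + 2*h) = h*(h + 1)*(h + 2)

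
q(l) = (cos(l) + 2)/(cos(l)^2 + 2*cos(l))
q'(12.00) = -0.75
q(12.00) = 1.19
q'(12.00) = -0.75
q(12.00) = 1.19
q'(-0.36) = -0.40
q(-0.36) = 1.07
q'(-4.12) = 2.66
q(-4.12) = -1.79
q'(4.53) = -29.89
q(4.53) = -5.51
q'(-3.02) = -0.12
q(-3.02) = -1.01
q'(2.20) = 2.33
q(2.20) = -1.70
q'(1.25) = 9.54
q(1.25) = 3.17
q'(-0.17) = -0.17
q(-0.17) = 1.01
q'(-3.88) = 1.23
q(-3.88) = -1.35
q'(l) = (2*sin(l)*cos(l) + 2*sin(l))*(cos(l) + 2)/(cos(l)^2 + 2*cos(l))^2 - sin(l)/(cos(l)^2 + 2*cos(l)) = sin(l)/cos(l)^2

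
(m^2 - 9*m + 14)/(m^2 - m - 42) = (m - 2)/(m + 6)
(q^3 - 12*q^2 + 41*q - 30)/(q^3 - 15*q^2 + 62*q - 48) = (q - 5)/(q - 8)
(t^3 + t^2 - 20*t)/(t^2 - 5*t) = (t^2 + t - 20)/(t - 5)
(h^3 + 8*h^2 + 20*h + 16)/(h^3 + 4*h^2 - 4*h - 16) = (h + 2)/(h - 2)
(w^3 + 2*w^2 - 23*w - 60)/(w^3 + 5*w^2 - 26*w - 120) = (w + 3)/(w + 6)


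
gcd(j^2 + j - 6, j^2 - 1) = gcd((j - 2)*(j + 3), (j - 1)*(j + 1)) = 1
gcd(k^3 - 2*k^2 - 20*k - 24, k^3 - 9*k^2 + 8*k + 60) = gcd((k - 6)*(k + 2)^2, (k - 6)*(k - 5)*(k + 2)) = k^2 - 4*k - 12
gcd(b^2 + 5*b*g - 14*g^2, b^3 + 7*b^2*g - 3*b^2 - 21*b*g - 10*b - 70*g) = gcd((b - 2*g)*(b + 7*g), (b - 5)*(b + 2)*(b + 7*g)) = b + 7*g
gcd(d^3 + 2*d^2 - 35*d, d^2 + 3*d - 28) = d + 7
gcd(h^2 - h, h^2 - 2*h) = h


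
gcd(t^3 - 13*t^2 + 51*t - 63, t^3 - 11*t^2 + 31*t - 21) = t^2 - 10*t + 21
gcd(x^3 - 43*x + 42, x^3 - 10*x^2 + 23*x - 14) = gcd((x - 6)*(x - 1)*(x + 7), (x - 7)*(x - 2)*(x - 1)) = x - 1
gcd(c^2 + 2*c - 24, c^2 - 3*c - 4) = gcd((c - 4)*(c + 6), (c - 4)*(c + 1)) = c - 4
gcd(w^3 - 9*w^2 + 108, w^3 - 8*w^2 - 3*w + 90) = w^2 - 3*w - 18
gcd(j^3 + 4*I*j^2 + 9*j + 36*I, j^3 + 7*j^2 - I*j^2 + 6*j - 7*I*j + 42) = j - 3*I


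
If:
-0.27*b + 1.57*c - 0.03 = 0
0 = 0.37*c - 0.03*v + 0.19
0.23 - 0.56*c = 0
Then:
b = 2.28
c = 0.41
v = 11.40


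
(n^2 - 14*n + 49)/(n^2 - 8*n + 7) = (n - 7)/(n - 1)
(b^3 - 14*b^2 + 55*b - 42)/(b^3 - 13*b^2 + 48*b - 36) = (b - 7)/(b - 6)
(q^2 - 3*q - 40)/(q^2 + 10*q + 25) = (q - 8)/(q + 5)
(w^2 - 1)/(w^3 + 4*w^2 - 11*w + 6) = (w + 1)/(w^2 + 5*w - 6)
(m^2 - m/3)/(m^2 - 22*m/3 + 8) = m*(3*m - 1)/(3*m^2 - 22*m + 24)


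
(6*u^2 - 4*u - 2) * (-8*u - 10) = -48*u^3 - 28*u^2 + 56*u + 20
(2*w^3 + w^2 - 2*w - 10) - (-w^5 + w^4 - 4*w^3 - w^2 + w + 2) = w^5 - w^4 + 6*w^3 + 2*w^2 - 3*w - 12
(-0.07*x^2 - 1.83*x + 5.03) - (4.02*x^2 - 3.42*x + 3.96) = -4.09*x^2 + 1.59*x + 1.07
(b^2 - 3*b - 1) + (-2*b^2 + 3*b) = -b^2 - 1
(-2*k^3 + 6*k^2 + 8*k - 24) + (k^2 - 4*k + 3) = -2*k^3 + 7*k^2 + 4*k - 21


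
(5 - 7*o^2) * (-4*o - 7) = 28*o^3 + 49*o^2 - 20*o - 35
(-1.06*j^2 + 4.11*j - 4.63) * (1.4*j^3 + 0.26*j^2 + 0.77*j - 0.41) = -1.484*j^5 + 5.4784*j^4 - 6.2296*j^3 + 2.3955*j^2 - 5.2502*j + 1.8983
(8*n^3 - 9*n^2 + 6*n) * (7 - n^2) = -8*n^5 + 9*n^4 + 50*n^3 - 63*n^2 + 42*n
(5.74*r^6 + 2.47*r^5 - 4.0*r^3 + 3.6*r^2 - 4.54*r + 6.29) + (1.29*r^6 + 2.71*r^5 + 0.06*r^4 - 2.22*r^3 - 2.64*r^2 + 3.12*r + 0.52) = 7.03*r^6 + 5.18*r^5 + 0.06*r^4 - 6.22*r^3 + 0.96*r^2 - 1.42*r + 6.81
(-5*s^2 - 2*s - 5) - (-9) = -5*s^2 - 2*s + 4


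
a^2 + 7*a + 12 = (a + 3)*(a + 4)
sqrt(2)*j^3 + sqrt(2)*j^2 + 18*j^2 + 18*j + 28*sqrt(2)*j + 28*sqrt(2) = (j + 2*sqrt(2))*(j + 7*sqrt(2))*(sqrt(2)*j + sqrt(2))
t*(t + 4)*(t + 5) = t^3 + 9*t^2 + 20*t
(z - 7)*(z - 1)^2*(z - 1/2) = z^4 - 19*z^3/2 + 39*z^2/2 - 29*z/2 + 7/2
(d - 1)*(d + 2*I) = d^2 - d + 2*I*d - 2*I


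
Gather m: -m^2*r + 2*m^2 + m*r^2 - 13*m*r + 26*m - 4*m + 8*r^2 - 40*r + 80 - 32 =m^2*(2 - r) + m*(r^2 - 13*r + 22) + 8*r^2 - 40*r + 48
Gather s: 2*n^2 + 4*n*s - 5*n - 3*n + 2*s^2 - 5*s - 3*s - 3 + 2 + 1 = 2*n^2 - 8*n + 2*s^2 + s*(4*n - 8)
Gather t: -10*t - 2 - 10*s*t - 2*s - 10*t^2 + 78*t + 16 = -2*s - 10*t^2 + t*(68 - 10*s) + 14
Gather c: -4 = -4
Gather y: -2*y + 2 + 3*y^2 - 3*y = 3*y^2 - 5*y + 2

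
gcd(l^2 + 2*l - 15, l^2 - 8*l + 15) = l - 3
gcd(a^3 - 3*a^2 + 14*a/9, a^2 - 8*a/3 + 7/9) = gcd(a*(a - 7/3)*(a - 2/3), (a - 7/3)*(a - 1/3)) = a - 7/3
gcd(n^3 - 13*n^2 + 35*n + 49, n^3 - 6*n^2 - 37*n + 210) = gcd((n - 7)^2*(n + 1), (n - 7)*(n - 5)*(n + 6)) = n - 7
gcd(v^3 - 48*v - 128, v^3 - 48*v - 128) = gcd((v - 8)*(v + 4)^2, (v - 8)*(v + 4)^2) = v^3 - 48*v - 128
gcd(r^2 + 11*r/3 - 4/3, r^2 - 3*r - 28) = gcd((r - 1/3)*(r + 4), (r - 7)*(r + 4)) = r + 4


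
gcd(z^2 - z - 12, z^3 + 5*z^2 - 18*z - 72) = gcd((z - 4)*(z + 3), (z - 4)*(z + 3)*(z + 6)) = z^2 - z - 12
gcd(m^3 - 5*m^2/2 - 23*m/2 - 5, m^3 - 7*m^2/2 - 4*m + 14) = m + 2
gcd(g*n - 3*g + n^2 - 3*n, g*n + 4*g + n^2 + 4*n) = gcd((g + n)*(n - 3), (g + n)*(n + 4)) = g + n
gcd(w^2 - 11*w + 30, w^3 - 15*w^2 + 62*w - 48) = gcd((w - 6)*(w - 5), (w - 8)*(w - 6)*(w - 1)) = w - 6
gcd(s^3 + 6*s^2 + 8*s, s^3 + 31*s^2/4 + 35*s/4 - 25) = s + 4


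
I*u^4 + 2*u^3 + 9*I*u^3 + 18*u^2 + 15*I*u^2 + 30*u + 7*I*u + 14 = (u + 1)*(u + 7)*(u - 2*I)*(I*u + I)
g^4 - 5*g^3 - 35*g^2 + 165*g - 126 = (g - 7)*(g - 3)*(g - 1)*(g + 6)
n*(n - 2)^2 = n^3 - 4*n^2 + 4*n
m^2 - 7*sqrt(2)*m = m*(m - 7*sqrt(2))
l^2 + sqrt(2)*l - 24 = (l - 3*sqrt(2))*(l + 4*sqrt(2))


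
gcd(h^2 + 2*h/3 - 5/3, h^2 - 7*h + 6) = h - 1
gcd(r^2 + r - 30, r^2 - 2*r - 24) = 1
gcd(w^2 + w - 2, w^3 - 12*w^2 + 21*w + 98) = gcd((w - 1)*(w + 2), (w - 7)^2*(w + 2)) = w + 2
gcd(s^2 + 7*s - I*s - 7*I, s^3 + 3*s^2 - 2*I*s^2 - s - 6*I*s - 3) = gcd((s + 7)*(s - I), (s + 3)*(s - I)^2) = s - I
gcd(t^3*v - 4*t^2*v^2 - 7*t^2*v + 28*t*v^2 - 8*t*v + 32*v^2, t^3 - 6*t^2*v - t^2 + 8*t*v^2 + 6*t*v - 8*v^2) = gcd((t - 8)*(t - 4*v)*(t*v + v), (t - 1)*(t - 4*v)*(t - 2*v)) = t - 4*v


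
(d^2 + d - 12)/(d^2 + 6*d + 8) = (d - 3)/(d + 2)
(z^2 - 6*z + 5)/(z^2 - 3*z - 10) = (z - 1)/(z + 2)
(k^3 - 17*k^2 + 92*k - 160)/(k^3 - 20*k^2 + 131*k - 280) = (k - 4)/(k - 7)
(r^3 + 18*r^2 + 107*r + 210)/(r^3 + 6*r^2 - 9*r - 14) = (r^2 + 11*r + 30)/(r^2 - r - 2)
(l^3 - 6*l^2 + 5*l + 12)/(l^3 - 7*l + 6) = (l^3 - 6*l^2 + 5*l + 12)/(l^3 - 7*l + 6)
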